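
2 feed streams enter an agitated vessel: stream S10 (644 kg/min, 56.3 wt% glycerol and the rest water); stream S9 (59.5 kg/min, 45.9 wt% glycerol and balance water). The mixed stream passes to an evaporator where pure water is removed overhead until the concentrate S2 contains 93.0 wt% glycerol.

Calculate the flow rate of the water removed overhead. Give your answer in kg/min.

glycerol entering = 644×0.563 + 59.5×0.459 = 389.88 kg/min.
All glycerol reports to S2, so S2 = 389.88/0.930 = 419.23 kg/min.
Total feed = 703.5 kg/min; overhead = 703.5 − 419.23 = 284.27 kg/min.

284.3 kg/min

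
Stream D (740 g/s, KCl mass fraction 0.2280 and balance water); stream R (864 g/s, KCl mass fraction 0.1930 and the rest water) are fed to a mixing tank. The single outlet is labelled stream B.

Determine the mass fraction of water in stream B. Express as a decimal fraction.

Total flow out = 740 + 864 = 1604 g/s.
water in = 740×0.772 + 864×0.807 = 1268.5 g/s.
water mass fraction in B = 1268.5/1604 = 0.7909.

0.7909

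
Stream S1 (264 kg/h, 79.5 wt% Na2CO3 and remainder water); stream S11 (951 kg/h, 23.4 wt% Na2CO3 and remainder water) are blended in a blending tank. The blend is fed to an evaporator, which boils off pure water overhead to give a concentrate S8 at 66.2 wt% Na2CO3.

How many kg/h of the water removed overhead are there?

561.8 kg/h

Na2CO3 entering = 264×0.795 + 951×0.234 = 432.41 kg/h.
All Na2CO3 reports to S8, so S8 = 432.41/0.662 = 653.19 kg/h.
Total feed = 1215 kg/h; overhead = 1215 − 653.19 = 561.81 kg/h.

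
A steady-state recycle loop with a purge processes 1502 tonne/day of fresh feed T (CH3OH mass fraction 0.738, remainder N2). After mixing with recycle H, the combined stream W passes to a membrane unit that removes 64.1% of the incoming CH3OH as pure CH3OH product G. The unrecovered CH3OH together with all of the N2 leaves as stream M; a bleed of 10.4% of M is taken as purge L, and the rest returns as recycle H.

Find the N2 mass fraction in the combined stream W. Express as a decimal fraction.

0.698

N2 enters only via T and leaves only via the purge: 1502×0.262 = 0.104×(N2 in M), and the membrane unit passes all N2, so N2 in W = N2 in M = 3783.9 tonne/day.
CH3OH in W: m_A = 1502×0.738 + (1−0.104)·(1−0.641)·m_A, so m_A = 1108.5/0.6783 = 1634.1 tonne/day.
W = 1634.1 + 3783.9 = 5418 tonne/day.
N2 fraction in W = 3783.9/5418 = 0.698.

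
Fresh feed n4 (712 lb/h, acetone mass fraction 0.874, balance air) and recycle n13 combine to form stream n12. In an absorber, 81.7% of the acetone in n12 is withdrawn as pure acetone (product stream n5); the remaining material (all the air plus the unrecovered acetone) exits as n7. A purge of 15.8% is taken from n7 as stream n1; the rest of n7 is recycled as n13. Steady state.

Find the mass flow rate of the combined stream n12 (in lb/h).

air enters only via n4 and leaves only via the purge: 712×0.126 = 0.158×(air in n7), and the absorber passes all air, so air in n12 = air in n7 = 567.8 lb/h.
acetone in n12: m_A = 712×0.874 + (1−0.158)·(1−0.817)·m_A, so m_A = 622.29/0.8459 = 735.64 lb/h.
n12 = 735.64 + 567.8 = 1303.4 lb/h.

1303 lb/h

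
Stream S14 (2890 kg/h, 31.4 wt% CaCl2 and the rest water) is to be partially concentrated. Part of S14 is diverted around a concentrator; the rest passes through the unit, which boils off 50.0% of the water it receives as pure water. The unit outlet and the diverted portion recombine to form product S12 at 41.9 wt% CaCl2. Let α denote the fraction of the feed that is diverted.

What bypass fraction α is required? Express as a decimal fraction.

0.269

All 2890×0.314 = 907.46 kg/h of CaCl2 reaches S12, so S12 = 907.46/0.419 = 2165.8 kg/h and vapour = 724.22 kg/h.
The evaporator receives (1−α)·2890 of feed at 0.686 water and removes 0.500 of that water:
0.500×0.686×(1−α)×2890 = 724.22
(1−α) = 724.22/991.27 = 0.7306;  α = 0.2694.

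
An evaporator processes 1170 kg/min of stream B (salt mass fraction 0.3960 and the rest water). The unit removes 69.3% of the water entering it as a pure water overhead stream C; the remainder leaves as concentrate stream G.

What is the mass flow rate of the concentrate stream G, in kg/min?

water entering = 1170×0.604 = 706.68 kg/min; overhead removed = 0.693×706.68 = 489.73 kg/min.
Concentrate = 1170 − 489.73 = 680.27 kg/min.

680.3 kg/min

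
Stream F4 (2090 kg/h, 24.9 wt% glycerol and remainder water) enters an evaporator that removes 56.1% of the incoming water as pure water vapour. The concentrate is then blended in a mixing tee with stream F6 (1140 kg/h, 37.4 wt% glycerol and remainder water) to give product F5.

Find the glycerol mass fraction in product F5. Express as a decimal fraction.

0.403

Vapour removed = 0.561×0.751×2090 = 880.54 kg/h; concentrate = 1209.5 kg/h.
glycerol reaching the mixer = 520.41 (from concentrate) + 1140×0.374 = 946.77 kg/h.
Product flow = 1209.5 + 1140 = 2349.5 kg/h; glycerol fraction = 0.403.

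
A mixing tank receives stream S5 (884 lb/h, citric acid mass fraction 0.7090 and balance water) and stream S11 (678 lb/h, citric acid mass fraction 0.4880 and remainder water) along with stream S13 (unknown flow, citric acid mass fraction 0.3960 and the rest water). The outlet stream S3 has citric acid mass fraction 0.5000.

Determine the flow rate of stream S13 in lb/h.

Let S13 be the unknown flow. Total out = 1562 + S13.
citric acid balance: 957.62 + 0.396·S13 = 0.500·(1562 + S13)
(0.396 − 0.500)·S13 = 0.500×1562 − 957.62 = -176.62
S13 = -176.62 / -0.104 = 1698.3 lb/h

1698 lb/h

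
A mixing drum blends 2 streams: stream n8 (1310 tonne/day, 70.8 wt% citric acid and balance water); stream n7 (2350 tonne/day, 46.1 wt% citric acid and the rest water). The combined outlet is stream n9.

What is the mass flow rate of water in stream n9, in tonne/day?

water out = water in = 1310×0.292 + 2350×0.539 = 1649.2 tonne/day.

1649 tonne/day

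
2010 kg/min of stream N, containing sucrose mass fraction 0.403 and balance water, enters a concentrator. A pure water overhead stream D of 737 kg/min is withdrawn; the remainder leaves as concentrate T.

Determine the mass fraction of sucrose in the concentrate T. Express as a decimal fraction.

sucrose is not removed: 2010×0.403 = 810.03 kg/min of sucrose enters T.
Concentrate = 2010 − 737 = 1273 kg/min.
Mass fraction = 810.03/1273 = 0.636.

0.636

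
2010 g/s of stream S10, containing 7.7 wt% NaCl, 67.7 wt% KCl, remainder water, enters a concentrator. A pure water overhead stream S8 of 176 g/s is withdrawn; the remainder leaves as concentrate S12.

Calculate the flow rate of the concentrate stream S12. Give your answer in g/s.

1834 g/s

Concentrate = 2010 − 176 = 1834 g/s.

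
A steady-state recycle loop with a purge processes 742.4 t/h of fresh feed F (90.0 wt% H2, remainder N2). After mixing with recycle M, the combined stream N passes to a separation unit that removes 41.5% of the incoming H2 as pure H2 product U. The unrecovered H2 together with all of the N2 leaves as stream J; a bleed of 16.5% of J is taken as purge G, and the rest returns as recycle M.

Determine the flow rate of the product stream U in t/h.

542.1 t/h

H2 in N: m_A = 742.4×0.900 + (1−0.165)·(1−0.415)·m_A, so m_A = 668.16/0.5115 = 1306.2 t/h.
Product U = 0.415×1306.2 = 542.08 t/h.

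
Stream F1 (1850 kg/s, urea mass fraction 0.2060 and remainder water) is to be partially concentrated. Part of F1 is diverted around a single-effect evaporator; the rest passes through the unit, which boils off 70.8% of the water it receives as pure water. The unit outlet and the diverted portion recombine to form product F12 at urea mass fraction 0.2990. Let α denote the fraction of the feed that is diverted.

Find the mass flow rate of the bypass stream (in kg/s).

All 1850×0.206 = 381.1 kg/s of urea reaches F12, so F12 = 381.1/0.299 = 1274.6 kg/s and vapour = 575.42 kg/s.
The evaporator receives (1−α)·1850 of feed at 0.794 water and removes 0.708 of that water:
0.708×0.794×(1−α)×1850 = 575.42
(1−α) = 575.42/1040 = 0.5533;  α = 0.4467.
Bypass flow = 0.4467×1850 = 826.4 kg/s.

826.4 kg/s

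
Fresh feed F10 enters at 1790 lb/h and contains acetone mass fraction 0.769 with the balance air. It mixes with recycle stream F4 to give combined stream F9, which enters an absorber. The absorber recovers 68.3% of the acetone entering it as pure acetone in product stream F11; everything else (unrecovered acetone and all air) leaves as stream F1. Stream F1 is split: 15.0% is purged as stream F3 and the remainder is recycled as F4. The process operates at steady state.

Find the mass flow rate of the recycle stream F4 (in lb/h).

air enters only via F10 and leaves only via the purge: 1790×0.231 = 0.150×(air in F1), and the absorber passes all air, so air in F9 = air in F1 = 2756.6 lb/h.
acetone in F9: m_A = 1790×0.769 + (1−0.150)·(1−0.683)·m_A, so m_A = 1376.5/0.7306 = 1884.2 lb/h.
F1 = (1−0.683)×1884.2 + 2756.6 = 3353.9 lb/h.
Recycle F4 = (1−0.150)×3353.9 = 2850.8 lb/h.

2851 lb/h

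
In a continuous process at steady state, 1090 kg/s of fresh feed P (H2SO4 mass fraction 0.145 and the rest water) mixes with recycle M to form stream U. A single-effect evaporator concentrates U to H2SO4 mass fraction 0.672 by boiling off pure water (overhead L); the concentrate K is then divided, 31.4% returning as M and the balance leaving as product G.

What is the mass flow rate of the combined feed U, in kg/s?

Overall H2SO4 balance (none leaves overhead): H2SO4 in fresh feed = H2SO4 in product, i.e. 1090×0.145 = (1−0.314)·K·0.672.
K = 158.05/(0.672×0.686) = 342.85 kg/s.
Recycle M = 0.314×342.85 = 107.65 kg/s.
Combined feed U = 1090 + 107.65 = 1197.7 kg/s.

1198 kg/s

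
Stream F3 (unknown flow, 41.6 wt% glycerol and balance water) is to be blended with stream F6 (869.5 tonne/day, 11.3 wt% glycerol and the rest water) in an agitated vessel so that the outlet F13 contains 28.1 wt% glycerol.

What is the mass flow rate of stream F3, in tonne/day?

1082 tonne/day

Let F3 be the unknown flow. Total out = 869.5 + F3.
glycerol balance: 98.254 + 0.416·F3 = 0.281·(869.5 + F3)
(0.416 − 0.281)·F3 = 0.281×869.5 − 98.254 = 146.08
F3 = 146.08 / 0.135 = 1082 tonne/day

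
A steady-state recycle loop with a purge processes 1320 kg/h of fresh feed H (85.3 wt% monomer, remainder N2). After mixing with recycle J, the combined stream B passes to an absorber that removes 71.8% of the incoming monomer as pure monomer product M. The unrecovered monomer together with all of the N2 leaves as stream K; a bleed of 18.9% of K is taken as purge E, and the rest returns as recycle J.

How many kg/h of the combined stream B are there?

N2 enters only via H and leaves only via the purge: 1320×0.147 = 0.189×(N2 in K), and the absorber passes all N2, so N2 in B = N2 in K = 1026.7 kg/h.
monomer in B: m_A = 1320×0.853 + (1−0.189)·(1−0.718)·m_A, so m_A = 1126/0.7713 = 1459.8 kg/h.
B = 1459.8 + 1026.7 = 2486.5 kg/h.

2486 kg/h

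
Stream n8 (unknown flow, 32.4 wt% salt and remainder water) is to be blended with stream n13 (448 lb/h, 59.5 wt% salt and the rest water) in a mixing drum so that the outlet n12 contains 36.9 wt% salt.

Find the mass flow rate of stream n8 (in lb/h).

Let n8 be the unknown flow. Total out = 448 + n8.
salt balance: 266.56 + 0.324·n8 = 0.369·(448 + n8)
(0.324 − 0.369)·n8 = 0.369×448 − 266.56 = -101.25
n8 = -101.25 / -0.045 = 2250 lb/h

2250 lb/h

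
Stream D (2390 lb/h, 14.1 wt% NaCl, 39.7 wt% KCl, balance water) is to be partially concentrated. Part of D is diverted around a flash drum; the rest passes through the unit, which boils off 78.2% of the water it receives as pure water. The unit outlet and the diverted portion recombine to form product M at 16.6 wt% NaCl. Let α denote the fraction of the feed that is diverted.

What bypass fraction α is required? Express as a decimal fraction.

0.583

All 2390×0.141 = 336.99 lb/h of NaCl reaches M, so M = 336.99/0.166 = 2030.1 lb/h and vapour = 359.94 lb/h.
The evaporator receives (1−α)·2390 of feed at 0.462 water and removes 0.782 of that water:
0.782×0.462×(1−α)×2390 = 359.94
(1−α) = 359.94/863.47 = 0.4169;  α = 0.5831.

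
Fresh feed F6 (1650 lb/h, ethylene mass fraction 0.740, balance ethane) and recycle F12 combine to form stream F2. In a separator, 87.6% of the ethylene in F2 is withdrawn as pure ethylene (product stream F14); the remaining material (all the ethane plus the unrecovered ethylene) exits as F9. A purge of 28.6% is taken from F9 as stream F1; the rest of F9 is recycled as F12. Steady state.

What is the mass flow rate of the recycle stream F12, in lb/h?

1190 lb/h

ethane enters only via F6 and leaves only via the purge: 1650×0.260 = 0.286×(ethane in F9), and the separator passes all ethane, so ethane in F2 = ethane in F9 = 1500 lb/h.
ethylene in F2: m_A = 1650×0.740 + (1−0.286)·(1−0.876)·m_A, so m_A = 1221/0.9115 = 1339.6 lb/h.
F9 = (1−0.876)×1339.6 + 1500 = 1666.1 lb/h.
Recycle F12 = (1−0.286)×1666.1 = 1189.6 lb/h.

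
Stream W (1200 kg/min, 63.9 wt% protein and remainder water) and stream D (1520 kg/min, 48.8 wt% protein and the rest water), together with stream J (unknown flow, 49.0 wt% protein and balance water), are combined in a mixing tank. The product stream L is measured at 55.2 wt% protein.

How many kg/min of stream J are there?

Let J be the unknown flow. Total out = 2720 + J.
protein balance: 1508.6 + 0.490·J = 0.552·(2720 + J)
(0.490 − 0.552)·J = 0.552×2720 − 1508.6 = -7.12
J = -7.12 / -0.062 = 114.84 kg/min

114.8 kg/min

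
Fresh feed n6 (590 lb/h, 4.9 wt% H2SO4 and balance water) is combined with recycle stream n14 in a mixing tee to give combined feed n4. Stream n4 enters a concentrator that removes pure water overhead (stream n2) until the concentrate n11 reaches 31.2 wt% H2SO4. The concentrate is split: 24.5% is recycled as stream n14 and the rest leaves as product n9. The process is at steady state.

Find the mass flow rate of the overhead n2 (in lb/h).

497.3 lb/h

Overall H2SO4 balance (none leaves overhead): H2SO4 in fresh feed = H2SO4 in product, i.e. 590×0.049 = (1−0.245)·n11·0.312.
n11 = 28.91/(0.312×0.755) = 122.73 lb/h.
Recycle n14 = 0.245×122.73 = 30.069 lb/h.
Combined feed n4 = 590 + 30.069 = 620.07 lb/h.
Overhead n2 = n4 − n11 = 620.07 − 122.73 = 497.34 lb/h.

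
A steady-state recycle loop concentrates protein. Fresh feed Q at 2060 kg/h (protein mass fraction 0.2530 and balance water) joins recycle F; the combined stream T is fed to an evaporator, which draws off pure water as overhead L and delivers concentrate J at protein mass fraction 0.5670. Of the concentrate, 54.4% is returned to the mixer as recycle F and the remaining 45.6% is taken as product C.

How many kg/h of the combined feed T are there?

3157 kg/h

Overall protein balance (none leaves overhead): protein in fresh feed = protein in product, i.e. 2060×0.253 = (1−0.544)·J·0.567.
J = 521.18/(0.567×0.456) = 2015.8 kg/h.
Recycle F = 0.544×2015.8 = 1096.6 kg/h.
Combined feed T = 2060 + 1096.6 = 3156.6 kg/h.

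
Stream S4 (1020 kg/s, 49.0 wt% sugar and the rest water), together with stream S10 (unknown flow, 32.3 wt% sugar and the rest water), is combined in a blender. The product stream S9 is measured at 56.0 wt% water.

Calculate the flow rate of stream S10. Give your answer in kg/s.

435.9 kg/s

Let S10 be the unknown flow. Total out = 1020 + S10.
water balance: 520.2 + 0.677·S10 = 0.560·(1020 + S10)
(0.677 − 0.560)·S10 = 0.560×1020 − 520.2 = 51
S10 = 51 / 0.117 = 435.9 kg/s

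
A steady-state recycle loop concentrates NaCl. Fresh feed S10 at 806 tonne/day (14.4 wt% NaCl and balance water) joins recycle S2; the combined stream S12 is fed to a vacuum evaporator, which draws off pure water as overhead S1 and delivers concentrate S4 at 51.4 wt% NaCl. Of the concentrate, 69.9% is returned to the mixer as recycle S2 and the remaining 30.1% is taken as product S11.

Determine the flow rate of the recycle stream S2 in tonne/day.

Overall NaCl balance (none leaves overhead): NaCl in fresh feed = NaCl in product, i.e. 806×0.144 = (1−0.699)·S4·0.514.
S4 = 116.06/(0.514×0.301) = 750.18 tonne/day.
Recycle S2 = 0.699×750.18 = 524.38 tonne/day.

524.4 tonne/day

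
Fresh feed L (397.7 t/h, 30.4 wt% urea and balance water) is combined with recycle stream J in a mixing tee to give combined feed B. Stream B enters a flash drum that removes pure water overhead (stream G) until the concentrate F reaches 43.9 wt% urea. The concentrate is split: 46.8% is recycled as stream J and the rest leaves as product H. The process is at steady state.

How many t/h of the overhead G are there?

Overall urea balance (none leaves overhead): urea in fresh feed = urea in product, i.e. 397.7×0.304 = (1−0.468)·F·0.439.
F = 120.9/(0.439×0.532) = 517.67 t/h.
Recycle J = 0.468×517.67 = 242.27 t/h.
Combined feed B = 397.7 + 242.27 = 639.97 t/h.
Overhead G = B − F = 639.97 − 517.67 = 122.3 t/h.

122.3 t/h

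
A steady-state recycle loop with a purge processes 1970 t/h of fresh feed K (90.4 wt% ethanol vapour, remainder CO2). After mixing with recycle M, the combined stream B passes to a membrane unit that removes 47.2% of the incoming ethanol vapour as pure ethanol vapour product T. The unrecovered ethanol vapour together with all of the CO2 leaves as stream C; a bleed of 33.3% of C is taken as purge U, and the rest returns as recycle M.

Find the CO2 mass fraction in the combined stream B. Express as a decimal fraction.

CO2 enters only via K and leaves only via the purge: 1970×0.096 = 0.333×(CO2 in C), and the membrane unit passes all CO2, so CO2 in B = CO2 in C = 567.93 t/h.
ethanol vapour in B: m_A = 1970×0.904 + (1−0.333)·(1−0.472)·m_A, so m_A = 1780.9/0.6478 = 2749 t/h.
B = 2749 + 567.93 = 3316.9 t/h.
CO2 fraction in B = 567.93/3316.9 = 0.171.

0.171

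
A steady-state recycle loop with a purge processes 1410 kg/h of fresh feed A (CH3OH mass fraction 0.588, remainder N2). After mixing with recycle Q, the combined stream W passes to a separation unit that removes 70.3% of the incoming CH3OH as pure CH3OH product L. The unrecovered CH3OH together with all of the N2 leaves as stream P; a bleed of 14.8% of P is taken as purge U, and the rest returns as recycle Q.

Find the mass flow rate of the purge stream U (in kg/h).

629.7 kg/h

N2 enters only via A and leaves only via the purge: 1410×0.412 = 0.148×(N2 in P), and the separation unit passes all N2, so N2 in W = N2 in P = 3925.1 kg/h.
CH3OH in W: m_A = 1410×0.588 + (1−0.148)·(1−0.703)·m_A, so m_A = 829.08/0.7470 = 1109.9 kg/h.
P = (1−0.703)×1109.9 + 3925.1 = 4254.8 kg/h.
Purge U = 0.148×4254.8 = 629.71 kg/h.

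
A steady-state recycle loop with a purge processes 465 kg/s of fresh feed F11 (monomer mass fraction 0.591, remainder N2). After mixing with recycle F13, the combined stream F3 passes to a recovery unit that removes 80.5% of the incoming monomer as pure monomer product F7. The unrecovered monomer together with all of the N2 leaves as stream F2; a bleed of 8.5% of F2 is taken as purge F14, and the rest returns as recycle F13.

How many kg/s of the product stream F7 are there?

monomer in F3: m_A = 465×0.591 + (1−0.085)·(1−0.805)·m_A, so m_A = 274.81/0.8216 = 334.5 kg/s.
Product F7 = 0.805×334.5 = 269.27 kg/s.

269.3 kg/s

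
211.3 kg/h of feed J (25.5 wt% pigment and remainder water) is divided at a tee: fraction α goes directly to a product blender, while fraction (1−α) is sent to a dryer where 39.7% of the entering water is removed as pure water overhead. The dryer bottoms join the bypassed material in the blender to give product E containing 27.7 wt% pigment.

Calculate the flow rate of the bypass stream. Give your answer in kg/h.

All 211.3×0.255 = 53.882 kg/h of pigment reaches E, so E = 53.882/0.277 = 194.52 kg/h and vapour = 16.782 kg/h.
The evaporator receives (1−α)·211.3 of feed at 0.745 water and removes 0.397 of that water:
0.397×0.745×(1−α)×211.3 = 16.782
(1−α) = 16.782/62.495 = 0.2685;  α = 0.7315.
Bypass flow = 0.7315×211.3 = 154.56 kg/h.

154.6 kg/h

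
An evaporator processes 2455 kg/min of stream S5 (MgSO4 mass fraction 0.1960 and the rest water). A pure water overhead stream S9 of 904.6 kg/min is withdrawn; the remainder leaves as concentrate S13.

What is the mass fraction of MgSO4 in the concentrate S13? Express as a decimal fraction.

MgSO4 is not removed: 2455×0.196 = 481.18 kg/min of MgSO4 enters S13.
Concentrate = 2455 − 904.6 = 1550.4 kg/min.
Mass fraction = 481.18/1550.4 = 0.3104.

0.3104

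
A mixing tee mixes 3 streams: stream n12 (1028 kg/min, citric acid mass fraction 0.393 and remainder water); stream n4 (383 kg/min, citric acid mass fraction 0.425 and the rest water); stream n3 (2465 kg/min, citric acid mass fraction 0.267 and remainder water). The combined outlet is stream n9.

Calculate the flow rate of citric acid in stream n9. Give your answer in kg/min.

citric acid out = citric acid in = 1028×0.393 + 383×0.425 + 2465×0.267 = 1224.9 kg/min.

1225 kg/min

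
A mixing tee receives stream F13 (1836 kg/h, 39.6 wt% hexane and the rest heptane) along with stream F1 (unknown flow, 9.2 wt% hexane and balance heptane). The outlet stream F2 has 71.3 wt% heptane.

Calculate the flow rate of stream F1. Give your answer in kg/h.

Let F1 be the unknown flow. Total out = 1836 + F1.
heptane balance: 1108.9 + 0.908·F1 = 0.713·(1836 + F1)
(0.908 − 0.713)·F1 = 0.713×1836 − 1108.9 = 200.12
F1 = 200.12 / 0.195 = 1026.3 kg/h

1026 kg/h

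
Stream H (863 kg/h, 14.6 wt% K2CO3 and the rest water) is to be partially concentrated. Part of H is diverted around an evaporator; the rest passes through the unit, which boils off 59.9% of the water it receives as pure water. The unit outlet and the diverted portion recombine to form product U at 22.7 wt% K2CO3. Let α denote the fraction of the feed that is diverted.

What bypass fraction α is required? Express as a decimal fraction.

All 863×0.146 = 126 kg/h of K2CO3 reaches U, so U = 126/0.227 = 555.06 kg/h and vapour = 307.94 kg/h.
The evaporator receives (1−α)·863 of feed at 0.854 water and removes 0.599 of that water:
0.599×0.854×(1−α)×863 = 307.94
(1−α) = 307.94/441.46 = 0.6975;  α = 0.3025.

0.302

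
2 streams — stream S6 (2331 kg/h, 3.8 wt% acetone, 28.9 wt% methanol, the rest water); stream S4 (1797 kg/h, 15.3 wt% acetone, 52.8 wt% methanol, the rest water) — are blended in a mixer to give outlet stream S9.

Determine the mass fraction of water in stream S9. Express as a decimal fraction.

Total flow out = 2331 + 1797 = 4128 kg/h.
water in = 2331×0.673 + 1797×0.319 = 2142 kg/h.
water mass fraction in S9 = 2142/4128 = 0.519.

0.519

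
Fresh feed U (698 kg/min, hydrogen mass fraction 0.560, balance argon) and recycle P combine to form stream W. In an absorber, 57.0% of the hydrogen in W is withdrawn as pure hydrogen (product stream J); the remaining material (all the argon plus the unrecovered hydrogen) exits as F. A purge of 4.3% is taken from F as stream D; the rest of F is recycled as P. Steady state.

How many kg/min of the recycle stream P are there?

7109 kg/min

argon enters only via U and leaves only via the purge: 698×0.440 = 0.043×(argon in F), and the absorber passes all argon, so argon in W = argon in F = 7142.3 kg/min.
hydrogen in W: m_A = 698×0.560 + (1−0.043)·(1−0.570)·m_A, so m_A = 390.88/0.5885 = 664.21 kg/min.
F = (1−0.570)×664.21 + 7142.3 = 7427.9 kg/min.
Recycle P = (1−0.043)×7427.9 = 7108.5 kg/min.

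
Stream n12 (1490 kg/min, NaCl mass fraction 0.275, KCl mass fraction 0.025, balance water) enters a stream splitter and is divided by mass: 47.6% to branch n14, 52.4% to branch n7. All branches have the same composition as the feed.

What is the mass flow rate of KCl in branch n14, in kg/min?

Branch n14 total = 0.476×1490 = 709.24 kg/min.
KCl in n14 = 0.025×709.24 = 17.731 kg/min.

17.73 kg/min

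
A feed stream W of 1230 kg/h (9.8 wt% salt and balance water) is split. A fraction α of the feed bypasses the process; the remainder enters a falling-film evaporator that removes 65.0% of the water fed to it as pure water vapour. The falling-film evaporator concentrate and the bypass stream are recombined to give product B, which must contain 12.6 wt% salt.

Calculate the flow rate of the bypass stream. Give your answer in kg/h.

763.8 kg/h

All 1230×0.098 = 120.54 kg/h of salt reaches B, so B = 120.54/0.126 = 956.67 kg/h and vapour = 273.33 kg/h.
The evaporator receives (1−α)·1230 of feed at 0.902 water and removes 0.650 of that water:
0.650×0.902×(1−α)×1230 = 273.33
(1−α) = 273.33/721.15 = 0.3790;  α = 0.6210.
Bypass flow = 0.6210×1230 = 763.8 kg/h.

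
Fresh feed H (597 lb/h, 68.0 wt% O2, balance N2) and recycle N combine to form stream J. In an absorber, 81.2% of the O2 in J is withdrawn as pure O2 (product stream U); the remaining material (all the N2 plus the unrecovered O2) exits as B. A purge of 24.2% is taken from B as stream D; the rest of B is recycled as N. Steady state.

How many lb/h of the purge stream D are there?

N2 enters only via H and leaves only via the purge: 597×0.320 = 0.242×(N2 in B), and the absorber passes all N2, so N2 in J = N2 in B = 789.42 lb/h.
O2 in J: m_A = 597×0.680 + (1−0.242)·(1−0.812)·m_A, so m_A = 405.96/0.8575 = 473.42 lb/h.
B = (1−0.812)×473.42 + 789.42 = 878.43 lb/h.
Purge D = 0.242×878.43 = 212.58 lb/h.

212.6 lb/h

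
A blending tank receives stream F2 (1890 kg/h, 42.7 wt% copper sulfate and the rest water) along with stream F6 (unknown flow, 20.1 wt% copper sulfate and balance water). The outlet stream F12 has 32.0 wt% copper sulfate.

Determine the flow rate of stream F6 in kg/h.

Let F6 be the unknown flow. Total out = 1890 + F6.
copper sulfate balance: 807.03 + 0.201·F6 = 0.320·(1890 + F6)
(0.201 − 0.320)·F6 = 0.320×1890 − 807.03 = -202.23
F6 = -202.23 / -0.119 = 1699.4 kg/h

1699 kg/h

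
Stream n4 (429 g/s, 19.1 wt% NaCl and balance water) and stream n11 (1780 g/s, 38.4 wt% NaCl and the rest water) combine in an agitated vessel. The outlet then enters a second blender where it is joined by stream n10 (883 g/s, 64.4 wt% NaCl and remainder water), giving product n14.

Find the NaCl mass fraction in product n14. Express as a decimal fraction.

Overall, product flow = 3092 g/s.
NaCl in = 429×0.191 + 1780×0.384 + 883×0.644 = 1334.1 g/s.
NaCl fraction in n14 = 0.431.

0.431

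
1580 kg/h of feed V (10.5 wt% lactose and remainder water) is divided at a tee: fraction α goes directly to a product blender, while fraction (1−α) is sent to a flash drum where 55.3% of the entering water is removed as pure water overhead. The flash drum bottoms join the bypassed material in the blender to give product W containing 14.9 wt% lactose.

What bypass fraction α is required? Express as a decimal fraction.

All 1580×0.105 = 165.9 kg/h of lactose reaches W, so W = 165.9/0.149 = 1113.4 kg/h and vapour = 466.58 kg/h.
The evaporator receives (1−α)·1580 of feed at 0.895 water and removes 0.553 of that water:
0.553×0.895×(1−α)×1580 = 466.58
(1−α) = 466.58/782 = 0.5966;  α = 0.4034.

0.403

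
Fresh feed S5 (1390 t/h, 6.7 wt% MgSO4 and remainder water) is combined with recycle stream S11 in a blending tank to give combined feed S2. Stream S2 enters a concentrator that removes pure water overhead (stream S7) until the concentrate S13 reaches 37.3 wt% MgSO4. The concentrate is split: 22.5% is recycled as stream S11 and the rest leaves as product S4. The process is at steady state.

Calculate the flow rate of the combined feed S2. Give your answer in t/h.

1462 t/h

Overall MgSO4 balance (none leaves overhead): MgSO4 in fresh feed = MgSO4 in product, i.e. 1390×0.067 = (1−0.225)·S13·0.373.
S13 = 93.13/(0.373×0.775) = 322.17 t/h.
Recycle S11 = 0.225×322.17 = 72.487 t/h.
Combined feed S2 = 1390 + 72.487 = 1462.5 t/h.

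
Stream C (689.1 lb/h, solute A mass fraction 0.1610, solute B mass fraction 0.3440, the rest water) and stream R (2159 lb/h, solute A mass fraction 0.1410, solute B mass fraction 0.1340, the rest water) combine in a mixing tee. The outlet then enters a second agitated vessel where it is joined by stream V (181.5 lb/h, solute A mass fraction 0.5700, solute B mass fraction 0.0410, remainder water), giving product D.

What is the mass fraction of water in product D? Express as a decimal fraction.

0.6526

Overall, product flow = 3029.6 lb/h.
water in = 689.1×0.495 + 2159×0.725 + 181.5×0.389 = 1977 lb/h.
water fraction in D = 0.6526.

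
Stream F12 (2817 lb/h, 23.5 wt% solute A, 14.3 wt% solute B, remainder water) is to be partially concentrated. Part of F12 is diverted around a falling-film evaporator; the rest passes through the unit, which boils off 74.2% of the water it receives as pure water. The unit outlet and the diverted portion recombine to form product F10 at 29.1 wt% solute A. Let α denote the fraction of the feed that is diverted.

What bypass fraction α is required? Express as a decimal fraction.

All 2817×0.235 = 662 lb/h of solute A reaches F10, so F10 = 662/0.291 = 2274.9 lb/h and vapour = 542.1 lb/h.
The evaporator receives (1−α)·2817 of feed at 0.622 water and removes 0.742 of that water:
0.742×0.622×(1−α)×2817 = 542.1
(1−α) = 542.1/1300.1 = 0.4170;  α = 0.5830.

0.583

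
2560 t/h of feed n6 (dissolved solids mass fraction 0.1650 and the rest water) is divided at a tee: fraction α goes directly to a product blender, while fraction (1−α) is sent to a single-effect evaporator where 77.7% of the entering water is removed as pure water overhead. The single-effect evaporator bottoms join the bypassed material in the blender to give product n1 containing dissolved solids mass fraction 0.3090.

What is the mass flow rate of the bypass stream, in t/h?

All 2560×0.165 = 422.4 t/h of dissolved solids reaches n1, so n1 = 422.4/0.309 = 1367 t/h and vapour = 1193 t/h.
The evaporator receives (1−α)·2560 of feed at 0.835 water and removes 0.777 of that water:
0.777×0.835×(1−α)×2560 = 1193
(1−α) = 1193/1660.9 = 0.7183;  α = 0.2817.
Bypass flow = 0.2817×2560 = 721.19 t/h.

721.2 t/h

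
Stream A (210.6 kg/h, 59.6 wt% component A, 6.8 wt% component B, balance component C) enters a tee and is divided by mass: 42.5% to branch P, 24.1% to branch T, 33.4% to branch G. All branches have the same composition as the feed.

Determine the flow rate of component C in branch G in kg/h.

Branch G total = 0.334×210.6 = 70.34 kg/h.
component C in G = 0.336×70.34 = 23.634 kg/h.

23.63 kg/h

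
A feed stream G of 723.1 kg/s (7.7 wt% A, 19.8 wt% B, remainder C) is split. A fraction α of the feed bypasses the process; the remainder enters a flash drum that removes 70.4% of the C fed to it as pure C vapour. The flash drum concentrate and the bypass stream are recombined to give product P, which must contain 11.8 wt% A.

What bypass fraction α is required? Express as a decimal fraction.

0.319

All 723.1×0.077 = 55.679 kg/s of A reaches P, so P = 55.679/0.118 = 471.85 kg/s and vapour = 251.25 kg/s.
The evaporator receives (1−α)·723.1 of feed at 0.725 C and removes 0.704 of that C:
0.704×0.725×(1−α)×723.1 = 251.25
(1−α) = 251.25/369.07 = 0.6808;  α = 0.3192.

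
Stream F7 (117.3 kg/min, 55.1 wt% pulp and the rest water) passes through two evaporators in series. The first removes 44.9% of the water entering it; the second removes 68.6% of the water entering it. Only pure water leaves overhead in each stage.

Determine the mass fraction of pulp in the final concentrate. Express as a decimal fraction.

water in feed = 117.3×0.449 = 52.668 kg/min.
After stage 1: water left = (1−0.449)×52.668 = 29.02; stream total = 93.652 kg/min.
After stage 2: water left = (1−0.686)×29.02 = 9.1122; final concentrate = 73.745 kg/min.
pulp fraction = 64.632/73.745 = 0.8764.

0.8764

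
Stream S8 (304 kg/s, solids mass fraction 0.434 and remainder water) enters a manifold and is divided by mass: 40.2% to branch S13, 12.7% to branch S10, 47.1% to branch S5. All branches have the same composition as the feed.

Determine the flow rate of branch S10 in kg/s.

38.61 kg/s

Branch S10 flow = 0.127×304 = 38.608 kg/s.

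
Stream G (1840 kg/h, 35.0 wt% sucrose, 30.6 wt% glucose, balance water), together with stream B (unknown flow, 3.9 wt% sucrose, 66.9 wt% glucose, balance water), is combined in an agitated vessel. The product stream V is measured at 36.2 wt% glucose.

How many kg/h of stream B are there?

Let B be the unknown flow. Total out = 1840 + B.
glucose balance: 563.04 + 0.669·B = 0.362·(1840 + B)
(0.669 − 0.362)·B = 0.362×1840 − 563.04 = 103.04
B = 103.04 / 0.307 = 335.64 kg/h

335.6 kg/h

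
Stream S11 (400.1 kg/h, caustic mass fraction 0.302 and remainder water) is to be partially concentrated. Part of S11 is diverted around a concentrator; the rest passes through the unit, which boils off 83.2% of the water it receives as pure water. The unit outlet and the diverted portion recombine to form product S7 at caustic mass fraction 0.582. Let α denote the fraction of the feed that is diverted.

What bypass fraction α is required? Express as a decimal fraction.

0.172

All 400.1×0.302 = 120.83 kg/h of caustic reaches S7, so S7 = 120.83/0.582 = 207.61 kg/h and vapour = 192.49 kg/h.
The evaporator receives (1−α)·400.1 of feed at 0.698 water and removes 0.832 of that water:
0.832×0.698×(1−α)×400.1 = 192.49
(1−α) = 192.49/232.35 = 0.8284;  α = 0.1716.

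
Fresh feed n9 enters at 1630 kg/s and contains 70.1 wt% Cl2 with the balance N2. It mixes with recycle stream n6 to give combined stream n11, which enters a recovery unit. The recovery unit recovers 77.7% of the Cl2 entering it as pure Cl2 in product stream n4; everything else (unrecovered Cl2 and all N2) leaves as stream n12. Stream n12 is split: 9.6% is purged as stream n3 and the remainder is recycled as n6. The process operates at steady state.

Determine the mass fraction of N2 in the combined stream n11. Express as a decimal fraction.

N2 enters only via n9 and leaves only via the purge: 1630×0.299 = 0.096×(N2 in n12), and the recovery unit passes all N2, so N2 in n11 = N2 in n12 = 5076.8 kg/s.
Cl2 in n11: m_A = 1630×0.701 + (1−0.096)·(1−0.777)·m_A, so m_A = 1142.6/0.7984 = 1431.1 kg/s.
n11 = 1431.1 + 5076.8 = 6507.9 kg/s.
N2 fraction in n11 = 5076.8/6507.9 = 0.780.

0.780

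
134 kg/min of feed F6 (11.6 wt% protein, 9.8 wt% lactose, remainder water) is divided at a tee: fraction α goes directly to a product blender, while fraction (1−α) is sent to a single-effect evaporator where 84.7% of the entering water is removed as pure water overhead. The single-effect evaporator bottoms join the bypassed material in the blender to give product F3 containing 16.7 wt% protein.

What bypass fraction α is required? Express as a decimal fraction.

0.541

All 134×0.116 = 15.544 kg/min of protein reaches F3, so F3 = 15.544/0.167 = 93.078 kg/min and vapour = 40.922 kg/min.
The evaporator receives (1−α)·134 of feed at 0.786 water and removes 0.847 of that water:
0.847×0.786×(1−α)×134 = 40.922
(1−α) = 40.922/89.209 = 0.4587;  α = 0.5413.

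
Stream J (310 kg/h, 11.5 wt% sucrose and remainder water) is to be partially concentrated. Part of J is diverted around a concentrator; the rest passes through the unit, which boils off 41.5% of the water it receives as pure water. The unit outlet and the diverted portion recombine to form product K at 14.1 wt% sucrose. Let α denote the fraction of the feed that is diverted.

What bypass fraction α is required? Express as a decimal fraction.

0.498

All 310×0.115 = 35.65 kg/h of sucrose reaches K, so K = 35.65/0.141 = 252.84 kg/h and vapour = 57.163 kg/h.
The evaporator receives (1−α)·310 of feed at 0.885 water and removes 0.415 of that water:
0.415×0.885×(1−α)×310 = 57.163
(1−α) = 57.163/113.86 = 0.5021;  α = 0.4979.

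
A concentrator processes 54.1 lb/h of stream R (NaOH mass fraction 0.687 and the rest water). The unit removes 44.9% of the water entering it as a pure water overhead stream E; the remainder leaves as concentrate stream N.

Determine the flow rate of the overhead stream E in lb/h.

water entering = 54.1×0.313 = 16.933 lb/h; overhead removed = 0.449×16.933 = 7.6031 lb/h.

7.603 lb/h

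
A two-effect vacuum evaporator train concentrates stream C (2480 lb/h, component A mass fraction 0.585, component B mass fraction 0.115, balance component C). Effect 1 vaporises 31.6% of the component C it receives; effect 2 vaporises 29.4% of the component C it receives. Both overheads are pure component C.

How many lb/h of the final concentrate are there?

2095 lb/h

component C in feed = 2480×0.300 = 744 lb/h.
After stage 1: component C left = (1−0.316)×744 = 508.9; stream total = 2244.9 lb/h.
After stage 2: component C left = (1−0.294)×508.9 = 359.28; final concentrate = 2095.3 lb/h.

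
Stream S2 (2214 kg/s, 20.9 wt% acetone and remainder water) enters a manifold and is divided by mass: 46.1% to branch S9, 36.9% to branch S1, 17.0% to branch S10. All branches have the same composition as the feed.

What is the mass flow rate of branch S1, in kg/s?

Branch S1 flow = 0.369×2214 = 816.97 kg/s.

817 kg/s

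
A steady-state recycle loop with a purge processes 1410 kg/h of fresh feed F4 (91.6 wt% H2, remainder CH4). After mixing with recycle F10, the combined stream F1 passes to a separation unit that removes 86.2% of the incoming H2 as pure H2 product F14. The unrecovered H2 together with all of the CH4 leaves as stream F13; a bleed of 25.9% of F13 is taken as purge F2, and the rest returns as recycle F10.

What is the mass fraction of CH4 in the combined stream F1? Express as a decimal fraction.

0.241

CH4 enters only via F4 and leaves only via the purge: 1410×0.084 = 0.259×(CH4 in F13), and the separation unit passes all CH4, so CH4 in F1 = CH4 in F13 = 457.3 kg/h.
H2 in F1: m_A = 1410×0.916 + (1−0.259)·(1−0.862)·m_A, so m_A = 1291.6/0.8977 = 1438.7 kg/h.
F1 = 1438.7 + 457.3 = 1896 kg/h.
CH4 fraction in F1 = 457.3/1896 = 0.241.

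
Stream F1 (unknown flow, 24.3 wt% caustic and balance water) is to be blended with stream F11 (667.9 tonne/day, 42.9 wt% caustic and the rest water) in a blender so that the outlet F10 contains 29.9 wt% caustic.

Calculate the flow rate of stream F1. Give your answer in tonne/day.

Let F1 be the unknown flow. Total out = 667.9 + F1.
caustic balance: 286.53 + 0.243·F1 = 0.299·(667.9 + F1)
(0.243 − 0.299)·F1 = 0.299×667.9 − 286.53 = -86.827
F1 = -86.827 / -0.056 = 1550.5 tonne/day

1550 tonne/day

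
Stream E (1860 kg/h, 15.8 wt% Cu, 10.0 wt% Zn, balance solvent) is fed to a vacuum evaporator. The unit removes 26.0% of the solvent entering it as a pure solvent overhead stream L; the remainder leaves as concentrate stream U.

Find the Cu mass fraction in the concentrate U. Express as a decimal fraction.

Cu is not removed: 1860×0.158 = 293.88 kg/h of Cu enters U.
solvent entering = 1860×0.742 = 1380.1 kg/h; overhead removed = 0.260×1380.1 = 358.83 kg/h.
Concentrate = 1860 − 358.83 = 1501.2 kg/h.
Mass fraction = 293.88/1501.2 = 0.196.

0.196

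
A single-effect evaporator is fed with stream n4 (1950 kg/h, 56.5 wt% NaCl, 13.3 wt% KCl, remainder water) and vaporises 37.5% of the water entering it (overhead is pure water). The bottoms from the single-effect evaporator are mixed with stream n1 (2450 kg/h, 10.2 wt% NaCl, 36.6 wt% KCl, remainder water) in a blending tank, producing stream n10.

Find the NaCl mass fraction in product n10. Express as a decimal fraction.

0.323

Vapour removed = 0.375×0.302×1950 = 220.84 kg/h; concentrate = 1729.2 kg/h.
NaCl reaching the mixer = 1101.8 (from concentrate) + 2450×0.102 = 1351.7 kg/h.
Product flow = 1729.2 + 2450 = 4179.2 kg/h; NaCl fraction = 0.323.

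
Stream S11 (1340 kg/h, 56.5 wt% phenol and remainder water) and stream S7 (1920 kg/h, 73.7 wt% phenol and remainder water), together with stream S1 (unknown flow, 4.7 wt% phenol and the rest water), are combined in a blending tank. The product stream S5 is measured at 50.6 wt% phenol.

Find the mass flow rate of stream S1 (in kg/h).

1139 kg/h

Let S1 be the unknown flow. Total out = 3260 + S1.
phenol balance: 2172.1 + 0.047·S1 = 0.506·(3260 + S1)
(0.047 − 0.506)·S1 = 0.506×3260 − 2172.1 = -522.58
S1 = -522.58 / -0.459 = 1138.5 kg/h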